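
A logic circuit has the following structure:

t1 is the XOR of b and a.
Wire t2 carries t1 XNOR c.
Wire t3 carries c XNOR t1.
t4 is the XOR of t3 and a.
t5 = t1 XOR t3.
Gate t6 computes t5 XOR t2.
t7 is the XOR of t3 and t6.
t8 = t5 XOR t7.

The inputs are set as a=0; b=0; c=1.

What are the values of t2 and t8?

t2 = 0, t8 = 0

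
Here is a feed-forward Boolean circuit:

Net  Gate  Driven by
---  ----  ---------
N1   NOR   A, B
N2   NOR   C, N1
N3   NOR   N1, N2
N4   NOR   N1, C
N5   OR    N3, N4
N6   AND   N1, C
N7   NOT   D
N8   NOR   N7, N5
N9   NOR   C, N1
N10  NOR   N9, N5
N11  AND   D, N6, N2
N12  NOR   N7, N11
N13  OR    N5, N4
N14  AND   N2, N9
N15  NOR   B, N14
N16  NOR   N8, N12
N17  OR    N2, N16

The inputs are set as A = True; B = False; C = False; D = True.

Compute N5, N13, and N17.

N1 = A NOR B = True NOR False = False
N2 = C NOR N1 = False NOR False = True
N3 = N1 NOR N2 = False NOR True = False
N4 = N1 NOR C = False NOR False = True
N5 = N3 OR N4 = False OR True = True
N6 = N1 AND C = False AND False = False
N7 = NOT D = NOT True = False
N8 = N7 NOR N5 = False NOR True = False
N11 = D AND N6 AND N2 = True AND False AND True = False
N12 = N7 NOR N11 = False NOR False = True
N13 = N5 OR N4 = True OR True = True
N16 = N8 NOR N12 = False NOR True = False
N17 = N2 OR N16 = True OR False = True

N5 = True, N13 = True, N17 = True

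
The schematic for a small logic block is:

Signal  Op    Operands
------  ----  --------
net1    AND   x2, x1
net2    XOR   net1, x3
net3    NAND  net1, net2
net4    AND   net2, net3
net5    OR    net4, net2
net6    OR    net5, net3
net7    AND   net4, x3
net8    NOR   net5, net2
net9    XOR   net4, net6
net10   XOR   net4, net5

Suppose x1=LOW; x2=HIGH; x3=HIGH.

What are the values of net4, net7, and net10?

net1 = x2 AND x1 = HIGH AND LOW = LOW
net2 = net1 XOR x3 = LOW XOR HIGH = HIGH
net3 = net1 NAND net2 = LOW NAND HIGH = HIGH
net4 = net2 AND net3 = HIGH AND HIGH = HIGH
net5 = net4 OR net2 = HIGH OR HIGH = HIGH
net7 = net4 AND x3 = HIGH AND HIGH = HIGH
net10 = net4 XOR net5 = HIGH XOR HIGH = LOW

net4 = HIGH  net7 = HIGH  net10 = LOW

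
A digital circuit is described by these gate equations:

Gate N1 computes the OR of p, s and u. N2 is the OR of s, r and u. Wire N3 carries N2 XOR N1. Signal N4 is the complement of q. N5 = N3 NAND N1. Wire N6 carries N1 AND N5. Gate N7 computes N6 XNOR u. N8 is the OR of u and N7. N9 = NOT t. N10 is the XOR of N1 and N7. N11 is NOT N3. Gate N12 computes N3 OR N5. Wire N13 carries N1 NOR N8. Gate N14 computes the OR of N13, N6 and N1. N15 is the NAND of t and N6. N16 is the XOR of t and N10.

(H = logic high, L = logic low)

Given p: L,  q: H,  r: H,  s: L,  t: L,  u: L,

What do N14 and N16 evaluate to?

N1 = p OR s OR u = L OR L OR L = L
N2 = s OR r OR u = L OR H OR L = H
N3 = N2 XOR N1 = H XOR L = H
N5 = N3 NAND N1 = H NAND L = H
N6 = N1 AND N5 = L AND H = L
N7 = N6 XNOR u = L XNOR L = H
N8 = u OR N7 = L OR H = H
N10 = N1 XOR N7 = L XOR H = H
N13 = N1 NOR N8 = L NOR H = L
N14 = N13 OR N6 OR N1 = L OR L OR L = L
N16 = t XOR N10 = L XOR H = H

N14 = L  N16 = H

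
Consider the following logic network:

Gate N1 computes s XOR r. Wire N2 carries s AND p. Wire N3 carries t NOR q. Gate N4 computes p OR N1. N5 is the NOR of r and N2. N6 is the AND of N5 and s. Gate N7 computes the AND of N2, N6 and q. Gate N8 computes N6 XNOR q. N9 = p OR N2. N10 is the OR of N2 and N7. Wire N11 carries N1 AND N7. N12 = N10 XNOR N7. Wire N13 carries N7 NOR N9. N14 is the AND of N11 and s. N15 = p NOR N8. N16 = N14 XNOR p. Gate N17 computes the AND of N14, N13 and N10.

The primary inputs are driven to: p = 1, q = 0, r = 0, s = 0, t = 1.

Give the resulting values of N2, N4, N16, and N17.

N2 = 0, N4 = 1, N16 = 0, N17 = 0

N1 = s XOR r = 0 XOR 0 = 0
N2 = s AND p = 0 AND 1 = 0
N4 = p OR N1 = 1 OR 0 = 1
N5 = r NOR N2 = 0 NOR 0 = 1
N6 = N5 AND s = 1 AND 0 = 0
N7 = N2 AND N6 AND q = 0 AND 0 AND 0 = 0
N9 = p OR N2 = 1 OR 0 = 1
N10 = N2 OR N7 = 0 OR 0 = 0
N11 = N1 AND N7 = 0 AND 0 = 0
N13 = N7 NOR N9 = 0 NOR 1 = 0
N14 = N11 AND s = 0 AND 0 = 0
N16 = N14 XNOR p = 0 XNOR 1 = 0
N17 = N14 AND N13 AND N10 = 0 AND 0 AND 0 = 0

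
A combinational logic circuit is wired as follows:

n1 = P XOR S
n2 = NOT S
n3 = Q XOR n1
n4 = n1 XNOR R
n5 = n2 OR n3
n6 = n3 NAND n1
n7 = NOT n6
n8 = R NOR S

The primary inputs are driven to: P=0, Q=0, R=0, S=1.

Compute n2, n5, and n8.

n1 = P XOR S = 0 XOR 1 = 1
n2 = NOT S = NOT 1 = 0
n3 = Q XOR n1 = 0 XOR 1 = 1
n5 = n2 OR n3 = 0 OR 1 = 1
n8 = R NOR S = 0 NOR 1 = 0

n2 = 0  n5 = 1  n8 = 0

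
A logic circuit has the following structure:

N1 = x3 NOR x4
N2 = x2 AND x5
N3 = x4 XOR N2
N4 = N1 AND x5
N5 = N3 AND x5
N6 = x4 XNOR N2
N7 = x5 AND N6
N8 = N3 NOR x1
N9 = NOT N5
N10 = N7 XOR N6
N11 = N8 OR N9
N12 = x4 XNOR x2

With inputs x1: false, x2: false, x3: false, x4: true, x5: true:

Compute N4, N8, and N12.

N1 = x3 NOR x4 = false NOR true = false
N2 = x2 AND x5 = false AND true = false
N3 = x4 XOR N2 = true XOR false = true
N4 = N1 AND x5 = false AND true = false
N8 = N3 NOR x1 = true NOR false = false
N12 = x4 XNOR x2 = true XNOR false = false

N4 = false, N8 = false, N12 = false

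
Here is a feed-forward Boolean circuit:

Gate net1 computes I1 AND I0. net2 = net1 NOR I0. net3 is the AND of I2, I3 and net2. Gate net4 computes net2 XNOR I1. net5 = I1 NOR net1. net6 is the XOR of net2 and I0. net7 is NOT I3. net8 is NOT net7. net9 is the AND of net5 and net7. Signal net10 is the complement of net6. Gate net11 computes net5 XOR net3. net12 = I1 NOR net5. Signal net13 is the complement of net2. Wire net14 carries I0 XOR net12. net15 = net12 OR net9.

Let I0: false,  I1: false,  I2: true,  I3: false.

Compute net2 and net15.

net1 = I1 AND I0 = false AND false = false
net2 = net1 NOR I0 = false NOR false = true
net5 = I1 NOR net1 = false NOR false = true
net7 = NOT I3 = NOT false = true
net9 = net5 AND net7 = true AND true = true
net12 = I1 NOR net5 = false NOR true = false
net15 = net12 OR net9 = false OR true = true

net2 = true, net15 = true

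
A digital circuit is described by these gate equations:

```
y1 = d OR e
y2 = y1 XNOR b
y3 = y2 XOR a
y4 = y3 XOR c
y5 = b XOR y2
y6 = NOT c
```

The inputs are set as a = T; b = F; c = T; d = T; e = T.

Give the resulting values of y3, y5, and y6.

y3 = T  y5 = F  y6 = F

y1 = d OR e = T OR T = T
y2 = y1 XNOR b = T XNOR F = F
y3 = y2 XOR a = F XOR T = T
y5 = b XOR y2 = F XOR F = F
y6 = NOT c = NOT T = F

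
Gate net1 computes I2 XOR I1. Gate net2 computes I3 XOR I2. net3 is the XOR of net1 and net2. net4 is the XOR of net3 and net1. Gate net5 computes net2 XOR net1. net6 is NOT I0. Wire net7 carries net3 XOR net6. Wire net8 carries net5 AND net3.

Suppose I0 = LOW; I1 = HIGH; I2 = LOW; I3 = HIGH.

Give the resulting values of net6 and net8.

net1 = I2 XOR I1 = LOW XOR HIGH = HIGH
net2 = I3 XOR I2 = HIGH XOR LOW = HIGH
net3 = net1 XOR net2 = HIGH XOR HIGH = LOW
net5 = net2 XOR net1 = HIGH XOR HIGH = LOW
net6 = NOT I0 = NOT LOW = HIGH
net8 = net5 AND net3 = LOW AND LOW = LOW

net6 = HIGH; net8 = LOW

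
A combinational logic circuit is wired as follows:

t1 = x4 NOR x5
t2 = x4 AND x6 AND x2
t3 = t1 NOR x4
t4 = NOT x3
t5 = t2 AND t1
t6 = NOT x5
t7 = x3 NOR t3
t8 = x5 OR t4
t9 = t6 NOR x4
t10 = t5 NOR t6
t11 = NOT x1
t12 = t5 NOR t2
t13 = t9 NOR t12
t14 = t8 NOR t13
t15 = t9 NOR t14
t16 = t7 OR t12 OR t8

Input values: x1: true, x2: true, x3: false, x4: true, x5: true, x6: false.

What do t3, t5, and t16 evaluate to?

t1 = x4 NOR x5 = true NOR true = false
t2 = x4 AND x6 AND x2 = true AND false AND true = false
t3 = t1 NOR x4 = false NOR true = false
t4 = NOT x3 = NOT false = true
t5 = t2 AND t1 = false AND false = false
t7 = x3 NOR t3 = false NOR false = true
t8 = x5 OR t4 = true OR true = true
t12 = t5 NOR t2 = false NOR false = true
t16 = t7 OR t12 OR t8 = true OR true OR true = true

t3 = false; t5 = false; t16 = true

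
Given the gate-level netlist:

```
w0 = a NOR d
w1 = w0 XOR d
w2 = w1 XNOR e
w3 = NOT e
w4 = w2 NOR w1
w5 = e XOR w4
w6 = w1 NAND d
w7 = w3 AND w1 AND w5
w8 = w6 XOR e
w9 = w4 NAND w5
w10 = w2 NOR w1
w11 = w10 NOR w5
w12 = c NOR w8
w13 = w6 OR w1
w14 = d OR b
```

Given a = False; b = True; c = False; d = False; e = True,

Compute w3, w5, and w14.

w3 = False, w5 = True, w14 = True

w0 = a NOR d = False NOR False = True
w1 = w0 XOR d = True XOR False = True
w2 = w1 XNOR e = True XNOR True = True
w3 = NOT e = NOT True = False
w4 = w2 NOR w1 = True NOR True = False
w5 = e XOR w4 = True XOR False = True
w14 = d OR b = False OR True = True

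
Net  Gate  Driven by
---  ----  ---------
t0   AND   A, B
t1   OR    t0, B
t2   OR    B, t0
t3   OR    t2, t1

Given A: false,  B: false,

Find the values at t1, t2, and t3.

t1 = false; t2 = false; t3 = false

t0 = A AND B = false AND false = false
t1 = t0 OR B = false OR false = false
t2 = B OR t0 = false OR false = false
t3 = t2 OR t1 = false OR false = false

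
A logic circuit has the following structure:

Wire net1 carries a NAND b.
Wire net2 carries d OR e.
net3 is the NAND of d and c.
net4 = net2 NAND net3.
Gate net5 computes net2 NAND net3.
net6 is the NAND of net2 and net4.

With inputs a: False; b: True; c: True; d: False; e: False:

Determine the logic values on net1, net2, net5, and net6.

net1 = True  net2 = False  net5 = True  net6 = True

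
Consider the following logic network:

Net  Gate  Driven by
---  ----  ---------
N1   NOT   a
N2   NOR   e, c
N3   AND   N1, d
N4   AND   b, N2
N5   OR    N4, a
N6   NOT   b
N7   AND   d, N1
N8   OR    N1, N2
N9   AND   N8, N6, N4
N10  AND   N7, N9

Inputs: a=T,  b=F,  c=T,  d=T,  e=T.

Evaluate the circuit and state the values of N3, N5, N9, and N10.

N1 = NOT a = NOT T = F
N2 = e NOR c = T NOR T = F
N3 = N1 AND d = F AND T = F
N4 = b AND N2 = F AND F = F
N5 = N4 OR a = F OR T = T
N6 = NOT b = NOT F = T
N7 = d AND N1 = T AND F = F
N8 = N1 OR N2 = F OR F = F
N9 = N8 AND N6 AND N4 = F AND T AND F = F
N10 = N7 AND N9 = F AND F = F

N3 = F, N5 = T, N9 = F, N10 = F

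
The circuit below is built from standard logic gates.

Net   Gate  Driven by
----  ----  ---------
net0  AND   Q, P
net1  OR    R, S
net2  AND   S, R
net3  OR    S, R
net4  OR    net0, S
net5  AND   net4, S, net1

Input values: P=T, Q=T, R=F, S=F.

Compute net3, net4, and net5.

net3 = F  net4 = T  net5 = F

net0 = Q AND P = T AND T = T
net1 = R OR S = F OR F = F
net3 = S OR R = F OR F = F
net4 = net0 OR S = T OR F = T
net5 = net4 AND S AND net1 = T AND F AND F = F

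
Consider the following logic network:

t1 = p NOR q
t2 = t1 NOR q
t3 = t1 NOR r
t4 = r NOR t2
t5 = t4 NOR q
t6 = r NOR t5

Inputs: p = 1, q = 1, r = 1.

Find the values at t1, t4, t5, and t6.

t1 = 0; t4 = 0; t5 = 0; t6 = 0

t1 = p NOR q = 1 NOR 1 = 0
t2 = t1 NOR q = 0 NOR 1 = 0
t4 = r NOR t2 = 1 NOR 0 = 0
t5 = t4 NOR q = 0 NOR 1 = 0
t6 = r NOR t5 = 1 NOR 0 = 0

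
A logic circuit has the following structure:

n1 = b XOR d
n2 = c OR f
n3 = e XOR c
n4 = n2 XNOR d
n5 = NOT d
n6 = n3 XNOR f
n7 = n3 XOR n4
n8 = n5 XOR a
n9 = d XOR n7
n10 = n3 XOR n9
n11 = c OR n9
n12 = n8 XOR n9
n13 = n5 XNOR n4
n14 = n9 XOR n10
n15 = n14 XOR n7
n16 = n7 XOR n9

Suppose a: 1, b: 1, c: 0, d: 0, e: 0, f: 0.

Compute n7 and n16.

n2 = c OR f = 0 OR 0 = 0
n3 = e XOR c = 0 XOR 0 = 0
n4 = n2 XNOR d = 0 XNOR 0 = 1
n7 = n3 XOR n4 = 0 XOR 1 = 1
n9 = d XOR n7 = 0 XOR 1 = 1
n16 = n7 XOR n9 = 1 XOR 1 = 0

n7 = 1, n16 = 0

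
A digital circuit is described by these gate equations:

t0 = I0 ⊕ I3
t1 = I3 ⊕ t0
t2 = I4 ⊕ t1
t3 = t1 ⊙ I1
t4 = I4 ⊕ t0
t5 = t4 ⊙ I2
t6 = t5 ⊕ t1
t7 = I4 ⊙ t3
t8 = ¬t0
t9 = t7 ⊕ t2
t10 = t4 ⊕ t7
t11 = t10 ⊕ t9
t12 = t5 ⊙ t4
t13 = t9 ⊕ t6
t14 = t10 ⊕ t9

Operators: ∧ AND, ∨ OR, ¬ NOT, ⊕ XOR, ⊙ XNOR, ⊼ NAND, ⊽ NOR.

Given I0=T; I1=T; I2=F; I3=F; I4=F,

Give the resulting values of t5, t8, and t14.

t5 = F; t8 = F; t14 = F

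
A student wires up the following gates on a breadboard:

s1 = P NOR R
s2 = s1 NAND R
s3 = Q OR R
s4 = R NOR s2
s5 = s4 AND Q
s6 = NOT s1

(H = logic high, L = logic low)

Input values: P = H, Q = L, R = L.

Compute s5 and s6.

s1 = P NOR R = H NOR L = L
s2 = s1 NAND R = L NAND L = H
s4 = R NOR s2 = L NOR H = L
s5 = s4 AND Q = L AND L = L
s6 = NOT s1 = NOT L = H

s5 = L, s6 = H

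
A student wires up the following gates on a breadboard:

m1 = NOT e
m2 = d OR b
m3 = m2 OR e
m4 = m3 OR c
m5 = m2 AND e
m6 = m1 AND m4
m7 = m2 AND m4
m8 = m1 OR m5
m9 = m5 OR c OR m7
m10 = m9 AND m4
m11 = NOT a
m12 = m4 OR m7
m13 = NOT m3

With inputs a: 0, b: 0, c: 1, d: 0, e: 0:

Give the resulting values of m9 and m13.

m2 = d OR b = 0 OR 0 = 0
m3 = m2 OR e = 0 OR 0 = 0
m4 = m3 OR c = 0 OR 1 = 1
m5 = m2 AND e = 0 AND 0 = 0
m7 = m2 AND m4 = 0 AND 1 = 0
m9 = m5 OR c OR m7 = 0 OR 1 OR 0 = 1
m13 = NOT m3 = NOT 0 = 1

m9 = 1, m13 = 1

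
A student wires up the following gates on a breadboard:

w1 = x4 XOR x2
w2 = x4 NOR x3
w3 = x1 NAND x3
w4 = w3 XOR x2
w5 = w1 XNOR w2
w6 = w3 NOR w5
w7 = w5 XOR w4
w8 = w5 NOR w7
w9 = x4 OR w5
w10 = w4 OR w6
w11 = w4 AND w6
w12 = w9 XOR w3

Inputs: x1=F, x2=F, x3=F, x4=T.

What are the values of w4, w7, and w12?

w1 = x4 XOR x2 = T XOR F = T
w2 = x4 NOR x3 = T NOR F = F
w3 = x1 NAND x3 = F NAND F = T
w4 = w3 XOR x2 = T XOR F = T
w5 = w1 XNOR w2 = T XNOR F = F
w7 = w5 XOR w4 = F XOR T = T
w9 = x4 OR w5 = T OR F = T
w12 = w9 XOR w3 = T XOR T = F

w4 = T, w7 = T, w12 = F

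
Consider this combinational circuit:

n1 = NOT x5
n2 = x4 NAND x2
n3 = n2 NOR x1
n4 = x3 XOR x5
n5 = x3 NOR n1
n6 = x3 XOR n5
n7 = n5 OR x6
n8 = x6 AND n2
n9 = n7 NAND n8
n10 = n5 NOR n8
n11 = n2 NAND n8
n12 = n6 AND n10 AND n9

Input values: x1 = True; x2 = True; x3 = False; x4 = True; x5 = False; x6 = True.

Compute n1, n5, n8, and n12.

n1 = NOT x5 = NOT False = True
n2 = x4 NAND x2 = True NAND True = False
n5 = x3 NOR n1 = False NOR True = False
n6 = x3 XOR n5 = False XOR False = False
n7 = n5 OR x6 = False OR True = True
n8 = x6 AND n2 = True AND False = False
n9 = n7 NAND n8 = True NAND False = True
n10 = n5 NOR n8 = False NOR False = True
n12 = n6 AND n10 AND n9 = False AND True AND True = False

n1 = True  n5 = False  n8 = False  n12 = False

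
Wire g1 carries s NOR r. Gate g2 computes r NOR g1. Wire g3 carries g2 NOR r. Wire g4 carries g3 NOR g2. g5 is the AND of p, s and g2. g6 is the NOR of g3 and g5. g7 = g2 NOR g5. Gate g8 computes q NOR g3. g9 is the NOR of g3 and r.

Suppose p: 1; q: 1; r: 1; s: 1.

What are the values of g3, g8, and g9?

g3 = 0  g8 = 0  g9 = 0

g1 = s NOR r = 1 NOR 1 = 0
g2 = r NOR g1 = 1 NOR 0 = 0
g3 = g2 NOR r = 0 NOR 1 = 0
g8 = q NOR g3 = 1 NOR 0 = 0
g9 = g3 NOR r = 0 NOR 1 = 0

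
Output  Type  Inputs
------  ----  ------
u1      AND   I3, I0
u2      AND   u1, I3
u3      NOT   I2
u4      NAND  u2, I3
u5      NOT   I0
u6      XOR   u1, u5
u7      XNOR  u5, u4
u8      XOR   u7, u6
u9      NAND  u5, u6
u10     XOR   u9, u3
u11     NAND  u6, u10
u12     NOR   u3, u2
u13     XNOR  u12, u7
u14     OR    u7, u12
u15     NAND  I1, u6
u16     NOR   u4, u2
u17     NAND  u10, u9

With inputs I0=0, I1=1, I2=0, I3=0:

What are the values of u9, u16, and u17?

u1 = I3 AND I0 = 0 AND 0 = 0
u2 = u1 AND I3 = 0 AND 0 = 0
u3 = NOT I2 = NOT 0 = 1
u4 = u2 NAND I3 = 0 NAND 0 = 1
u5 = NOT I0 = NOT 0 = 1
u6 = u1 XOR u5 = 0 XOR 1 = 1
u9 = u5 NAND u6 = 1 NAND 1 = 0
u10 = u9 XOR u3 = 0 XOR 1 = 1
u16 = u4 NOR u2 = 1 NOR 0 = 0
u17 = u10 NAND u9 = 1 NAND 0 = 1

u9 = 0  u16 = 0  u17 = 1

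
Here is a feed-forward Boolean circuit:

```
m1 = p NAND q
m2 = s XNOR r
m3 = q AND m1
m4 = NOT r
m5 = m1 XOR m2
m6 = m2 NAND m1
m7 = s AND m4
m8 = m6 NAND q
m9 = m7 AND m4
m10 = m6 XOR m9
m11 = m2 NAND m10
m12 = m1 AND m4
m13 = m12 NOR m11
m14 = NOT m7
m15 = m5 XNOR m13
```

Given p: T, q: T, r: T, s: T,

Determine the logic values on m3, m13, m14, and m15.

m3 = F; m13 = T; m14 = T; m15 = T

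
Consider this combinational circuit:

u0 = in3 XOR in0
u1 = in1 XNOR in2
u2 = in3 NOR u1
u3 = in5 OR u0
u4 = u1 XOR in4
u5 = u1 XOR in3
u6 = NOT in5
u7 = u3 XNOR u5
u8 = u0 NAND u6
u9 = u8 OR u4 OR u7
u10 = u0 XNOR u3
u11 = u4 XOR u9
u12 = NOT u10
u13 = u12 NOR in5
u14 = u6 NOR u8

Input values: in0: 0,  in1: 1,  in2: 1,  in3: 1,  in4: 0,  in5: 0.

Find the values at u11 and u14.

u0 = in3 XOR in0 = 1 XOR 0 = 1
u1 = in1 XNOR in2 = 1 XNOR 1 = 1
u3 = in5 OR u0 = 0 OR 1 = 1
u4 = u1 XOR in4 = 1 XOR 0 = 1
u5 = u1 XOR in3 = 1 XOR 1 = 0
u6 = NOT in5 = NOT 0 = 1
u7 = u3 XNOR u5 = 1 XNOR 0 = 0
u8 = u0 NAND u6 = 1 NAND 1 = 0
u9 = u8 OR u4 OR u7 = 0 OR 1 OR 0 = 1
u11 = u4 XOR u9 = 1 XOR 1 = 0
u14 = u6 NOR u8 = 1 NOR 0 = 0

u11 = 0, u14 = 0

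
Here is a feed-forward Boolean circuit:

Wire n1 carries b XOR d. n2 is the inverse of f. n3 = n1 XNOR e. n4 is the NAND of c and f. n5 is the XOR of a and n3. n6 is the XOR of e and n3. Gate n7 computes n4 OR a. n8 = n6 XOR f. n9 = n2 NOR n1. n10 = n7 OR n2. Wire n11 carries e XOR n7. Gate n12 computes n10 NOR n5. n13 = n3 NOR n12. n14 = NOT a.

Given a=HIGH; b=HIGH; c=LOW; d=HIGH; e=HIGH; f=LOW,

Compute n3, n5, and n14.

n1 = b XOR d = HIGH XOR HIGH = LOW
n3 = n1 XNOR e = LOW XNOR HIGH = LOW
n5 = a XOR n3 = HIGH XOR LOW = HIGH
n14 = NOT a = NOT HIGH = LOW

n3 = LOW  n5 = HIGH  n14 = LOW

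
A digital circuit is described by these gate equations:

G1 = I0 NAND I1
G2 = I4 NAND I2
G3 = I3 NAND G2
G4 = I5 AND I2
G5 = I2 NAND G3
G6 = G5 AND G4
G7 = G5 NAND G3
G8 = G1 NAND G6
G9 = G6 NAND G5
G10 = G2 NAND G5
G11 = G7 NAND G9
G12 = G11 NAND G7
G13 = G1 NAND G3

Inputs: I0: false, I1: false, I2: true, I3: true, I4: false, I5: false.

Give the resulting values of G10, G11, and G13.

G1 = I0 NAND I1 = false NAND false = true
G2 = I4 NAND I2 = false NAND true = true
G3 = I3 NAND G2 = true NAND true = false
G4 = I5 AND I2 = false AND true = false
G5 = I2 NAND G3 = true NAND false = true
G6 = G5 AND G4 = true AND false = false
G7 = G5 NAND G3 = true NAND false = true
G9 = G6 NAND G5 = false NAND true = true
G10 = G2 NAND G5 = true NAND true = false
G11 = G7 NAND G9 = true NAND true = false
G13 = G1 NAND G3 = true NAND false = true

G10 = false, G11 = false, G13 = true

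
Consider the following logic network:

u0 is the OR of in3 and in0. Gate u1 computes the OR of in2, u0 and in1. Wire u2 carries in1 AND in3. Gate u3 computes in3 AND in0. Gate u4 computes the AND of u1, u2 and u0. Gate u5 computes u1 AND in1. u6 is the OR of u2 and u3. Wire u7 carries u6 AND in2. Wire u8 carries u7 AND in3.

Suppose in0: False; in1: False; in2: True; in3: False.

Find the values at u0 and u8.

u0 = False  u8 = False

u0 = in3 OR in0 = False OR False = False
u2 = in1 AND in3 = False AND False = False
u3 = in3 AND in0 = False AND False = False
u6 = u2 OR u3 = False OR False = False
u7 = u6 AND in2 = False AND True = False
u8 = u7 AND in3 = False AND False = False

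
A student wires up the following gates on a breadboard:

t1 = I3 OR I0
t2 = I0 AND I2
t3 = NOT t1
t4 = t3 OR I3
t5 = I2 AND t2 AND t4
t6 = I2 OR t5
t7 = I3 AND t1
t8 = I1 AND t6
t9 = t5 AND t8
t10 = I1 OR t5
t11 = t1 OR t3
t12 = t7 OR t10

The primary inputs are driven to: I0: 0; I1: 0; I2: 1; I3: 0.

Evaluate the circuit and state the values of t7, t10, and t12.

t7 = 0  t10 = 0  t12 = 0

t1 = I3 OR I0 = 0 OR 0 = 0
t2 = I0 AND I2 = 0 AND 1 = 0
t3 = NOT t1 = NOT 0 = 1
t4 = t3 OR I3 = 1 OR 0 = 1
t5 = I2 AND t2 AND t4 = 1 AND 0 AND 1 = 0
t7 = I3 AND t1 = 0 AND 0 = 0
t10 = I1 OR t5 = 0 OR 0 = 0
t12 = t7 OR t10 = 0 OR 0 = 0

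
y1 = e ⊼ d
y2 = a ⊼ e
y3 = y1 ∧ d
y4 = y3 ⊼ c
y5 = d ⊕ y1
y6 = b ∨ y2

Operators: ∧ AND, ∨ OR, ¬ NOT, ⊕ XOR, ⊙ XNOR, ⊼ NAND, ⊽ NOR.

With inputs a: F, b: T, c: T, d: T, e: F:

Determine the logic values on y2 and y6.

y2 = T; y6 = T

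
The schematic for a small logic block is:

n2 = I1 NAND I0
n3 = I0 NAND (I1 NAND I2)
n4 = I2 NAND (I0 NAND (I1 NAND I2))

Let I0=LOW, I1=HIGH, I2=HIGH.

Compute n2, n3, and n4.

n2 = HIGH NAND LOW = HIGH
n3 = LOW NAND (HIGH NAND HIGH) = HIGH
n4 = HIGH NAND (LOW NAND (HIGH NAND HIGH)) = LOW

n2 = HIGH, n3 = HIGH, n4 = LOW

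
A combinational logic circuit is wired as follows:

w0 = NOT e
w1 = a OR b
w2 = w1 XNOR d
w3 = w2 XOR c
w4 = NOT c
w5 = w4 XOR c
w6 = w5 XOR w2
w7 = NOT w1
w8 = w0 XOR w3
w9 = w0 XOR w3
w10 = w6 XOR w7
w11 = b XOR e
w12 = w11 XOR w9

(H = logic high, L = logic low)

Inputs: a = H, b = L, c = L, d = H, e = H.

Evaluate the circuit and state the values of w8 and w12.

w8 = H, w12 = L

w0 = NOT e = NOT H = L
w1 = a OR b = H OR L = H
w2 = w1 XNOR d = H XNOR H = H
w3 = w2 XOR c = H XOR L = H
w8 = w0 XOR w3 = L XOR H = H
w9 = w0 XOR w3 = L XOR H = H
w11 = b XOR e = L XOR H = H
w12 = w11 XOR w9 = H XOR H = L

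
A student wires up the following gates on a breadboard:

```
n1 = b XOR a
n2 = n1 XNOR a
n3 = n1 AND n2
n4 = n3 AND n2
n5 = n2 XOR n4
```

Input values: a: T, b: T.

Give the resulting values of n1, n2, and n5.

n1 = F  n2 = F  n5 = F

n1 = b XOR a = T XOR T = F
n2 = n1 XNOR a = F XNOR T = F
n3 = n1 AND n2 = F AND F = F
n4 = n3 AND n2 = F AND F = F
n5 = n2 XOR n4 = F XOR F = F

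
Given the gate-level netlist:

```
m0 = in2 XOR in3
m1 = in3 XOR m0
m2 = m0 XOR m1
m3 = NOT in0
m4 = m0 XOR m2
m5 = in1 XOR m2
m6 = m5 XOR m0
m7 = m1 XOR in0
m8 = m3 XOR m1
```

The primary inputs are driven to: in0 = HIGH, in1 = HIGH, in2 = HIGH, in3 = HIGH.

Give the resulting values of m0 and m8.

m0 = LOW, m8 = HIGH

m0 = in2 XOR in3 = HIGH XOR HIGH = LOW
m1 = in3 XOR m0 = HIGH XOR LOW = HIGH
m3 = NOT in0 = NOT HIGH = LOW
m8 = m3 XOR m1 = LOW XOR HIGH = HIGH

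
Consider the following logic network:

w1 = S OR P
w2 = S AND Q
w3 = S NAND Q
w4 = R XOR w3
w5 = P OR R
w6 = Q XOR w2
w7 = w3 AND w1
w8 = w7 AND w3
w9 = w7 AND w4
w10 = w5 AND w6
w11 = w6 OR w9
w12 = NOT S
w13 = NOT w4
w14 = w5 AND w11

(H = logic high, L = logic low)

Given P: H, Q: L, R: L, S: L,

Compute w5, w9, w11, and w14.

w5 = H; w9 = H; w11 = H; w14 = H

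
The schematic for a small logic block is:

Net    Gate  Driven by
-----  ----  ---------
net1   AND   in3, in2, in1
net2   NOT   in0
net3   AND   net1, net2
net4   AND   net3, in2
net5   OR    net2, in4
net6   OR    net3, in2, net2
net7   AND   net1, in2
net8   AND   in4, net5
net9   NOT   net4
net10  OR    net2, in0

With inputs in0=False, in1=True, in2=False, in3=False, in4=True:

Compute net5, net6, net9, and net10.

net1 = in3 AND in2 AND in1 = False AND False AND True = False
net2 = NOT in0 = NOT False = True
net3 = net1 AND net2 = False AND True = False
net4 = net3 AND in2 = False AND False = False
net5 = net2 OR in4 = True OR True = True
net6 = net3 OR in2 OR net2 = False OR False OR True = True
net9 = NOT net4 = NOT False = True
net10 = net2 OR in0 = True OR False = True

net5 = True, net6 = True, net9 = True, net10 = True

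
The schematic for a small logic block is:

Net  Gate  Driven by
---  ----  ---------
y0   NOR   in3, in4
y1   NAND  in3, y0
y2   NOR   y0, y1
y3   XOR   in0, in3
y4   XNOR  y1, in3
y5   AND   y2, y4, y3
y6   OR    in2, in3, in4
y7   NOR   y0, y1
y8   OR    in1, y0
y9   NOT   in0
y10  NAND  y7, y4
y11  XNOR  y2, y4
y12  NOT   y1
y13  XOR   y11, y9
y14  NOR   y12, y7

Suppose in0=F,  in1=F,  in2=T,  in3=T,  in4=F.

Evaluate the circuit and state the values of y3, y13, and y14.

y3 = T, y13 = T, y14 = T

y0 = in3 NOR in4 = T NOR F = F
y1 = in3 NAND y0 = T NAND F = T
y2 = y0 NOR y1 = F NOR T = F
y3 = in0 XOR in3 = F XOR T = T
y4 = y1 XNOR in3 = T XNOR T = T
y7 = y0 NOR y1 = F NOR T = F
y9 = NOT in0 = NOT F = T
y11 = y2 XNOR y4 = F XNOR T = F
y12 = NOT y1 = NOT T = F
y13 = y11 XOR y9 = F XOR T = T
y14 = y12 NOR y7 = F NOR F = T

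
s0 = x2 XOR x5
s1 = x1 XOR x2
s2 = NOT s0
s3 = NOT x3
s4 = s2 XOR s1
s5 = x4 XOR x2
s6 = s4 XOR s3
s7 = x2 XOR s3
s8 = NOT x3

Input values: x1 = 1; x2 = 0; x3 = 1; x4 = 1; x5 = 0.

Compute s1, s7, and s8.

s1 = 1; s7 = 0; s8 = 0

s1 = x1 XOR x2 = 1 XOR 0 = 1
s3 = NOT x3 = NOT 1 = 0
s7 = x2 XOR s3 = 0 XOR 0 = 0
s8 = NOT x3 = NOT 1 = 0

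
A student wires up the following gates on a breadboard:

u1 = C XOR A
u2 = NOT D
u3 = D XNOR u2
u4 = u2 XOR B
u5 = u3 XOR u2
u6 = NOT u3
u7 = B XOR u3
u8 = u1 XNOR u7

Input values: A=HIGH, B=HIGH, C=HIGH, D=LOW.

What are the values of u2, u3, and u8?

u2 = HIGH, u3 = LOW, u8 = LOW

u1 = C XOR A = HIGH XOR HIGH = LOW
u2 = NOT D = NOT LOW = HIGH
u3 = D XNOR u2 = LOW XNOR HIGH = LOW
u7 = B XOR u3 = HIGH XOR LOW = HIGH
u8 = u1 XNOR u7 = LOW XNOR HIGH = LOW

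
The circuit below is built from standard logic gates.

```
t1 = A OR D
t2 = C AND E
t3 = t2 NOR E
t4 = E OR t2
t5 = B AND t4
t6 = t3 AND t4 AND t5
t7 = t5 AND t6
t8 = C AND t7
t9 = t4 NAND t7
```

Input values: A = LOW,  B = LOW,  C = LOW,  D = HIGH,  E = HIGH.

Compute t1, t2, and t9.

t1 = A OR D = LOW OR HIGH = HIGH
t2 = C AND E = LOW AND HIGH = LOW
t3 = t2 NOR E = LOW NOR HIGH = LOW
t4 = E OR t2 = HIGH OR LOW = HIGH
t5 = B AND t4 = LOW AND HIGH = LOW
t6 = t3 AND t4 AND t5 = LOW AND HIGH AND LOW = LOW
t7 = t5 AND t6 = LOW AND LOW = LOW
t9 = t4 NAND t7 = HIGH NAND LOW = HIGH

t1 = HIGH, t2 = LOW, t9 = HIGH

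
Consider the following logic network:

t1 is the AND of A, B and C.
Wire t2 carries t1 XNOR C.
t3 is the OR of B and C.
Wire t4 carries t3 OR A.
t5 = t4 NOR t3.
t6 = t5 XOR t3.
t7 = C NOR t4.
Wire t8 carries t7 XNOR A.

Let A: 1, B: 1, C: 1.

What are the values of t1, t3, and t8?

t1 = A AND B AND C = 1 AND 1 AND 1 = 1
t3 = B OR C = 1 OR 1 = 1
t4 = t3 OR A = 1 OR 1 = 1
t7 = C NOR t4 = 1 NOR 1 = 0
t8 = t7 XNOR A = 0 XNOR 1 = 0

t1 = 1, t3 = 1, t8 = 0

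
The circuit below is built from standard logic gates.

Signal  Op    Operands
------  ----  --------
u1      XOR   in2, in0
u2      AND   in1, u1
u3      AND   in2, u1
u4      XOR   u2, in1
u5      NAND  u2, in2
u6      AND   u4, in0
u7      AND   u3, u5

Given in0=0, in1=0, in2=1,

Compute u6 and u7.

u6 = 0  u7 = 1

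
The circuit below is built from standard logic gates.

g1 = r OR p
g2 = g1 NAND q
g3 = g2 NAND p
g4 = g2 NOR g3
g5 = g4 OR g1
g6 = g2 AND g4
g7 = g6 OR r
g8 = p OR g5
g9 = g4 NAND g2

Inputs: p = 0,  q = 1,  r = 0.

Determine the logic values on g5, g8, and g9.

g5 = 0  g8 = 0  g9 = 1

g1 = r OR p = 0 OR 0 = 0
g2 = g1 NAND q = 0 NAND 1 = 1
g3 = g2 NAND p = 1 NAND 0 = 1
g4 = g2 NOR g3 = 1 NOR 1 = 0
g5 = g4 OR g1 = 0 OR 0 = 0
g8 = p OR g5 = 0 OR 0 = 0
g9 = g4 NAND g2 = 0 NAND 1 = 1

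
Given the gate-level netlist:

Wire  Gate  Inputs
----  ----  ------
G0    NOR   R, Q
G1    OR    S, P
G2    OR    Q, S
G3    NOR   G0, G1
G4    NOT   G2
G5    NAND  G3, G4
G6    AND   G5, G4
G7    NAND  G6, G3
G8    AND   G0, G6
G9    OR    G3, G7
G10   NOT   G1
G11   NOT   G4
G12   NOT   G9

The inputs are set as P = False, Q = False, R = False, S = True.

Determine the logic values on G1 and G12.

G1 = True  G12 = False

G0 = R NOR Q = False NOR False = True
G1 = S OR P = True OR False = True
G2 = Q OR S = False OR True = True
G3 = G0 NOR G1 = True NOR True = False
G4 = NOT G2 = NOT True = False
G5 = G3 NAND G4 = False NAND False = True
G6 = G5 AND G4 = True AND False = False
G7 = G6 NAND G3 = False NAND False = True
G9 = G3 OR G7 = False OR True = True
G12 = NOT G9 = NOT True = False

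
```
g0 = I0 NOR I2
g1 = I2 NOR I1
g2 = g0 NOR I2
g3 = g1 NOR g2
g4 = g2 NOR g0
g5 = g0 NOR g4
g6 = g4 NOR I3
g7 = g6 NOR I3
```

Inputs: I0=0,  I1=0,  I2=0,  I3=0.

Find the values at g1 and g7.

g0 = I0 NOR I2 = 0 NOR 0 = 1
g1 = I2 NOR I1 = 0 NOR 0 = 1
g2 = g0 NOR I2 = 1 NOR 0 = 0
g4 = g2 NOR g0 = 0 NOR 1 = 0
g6 = g4 NOR I3 = 0 NOR 0 = 1
g7 = g6 NOR I3 = 1 NOR 0 = 0

g1 = 1; g7 = 0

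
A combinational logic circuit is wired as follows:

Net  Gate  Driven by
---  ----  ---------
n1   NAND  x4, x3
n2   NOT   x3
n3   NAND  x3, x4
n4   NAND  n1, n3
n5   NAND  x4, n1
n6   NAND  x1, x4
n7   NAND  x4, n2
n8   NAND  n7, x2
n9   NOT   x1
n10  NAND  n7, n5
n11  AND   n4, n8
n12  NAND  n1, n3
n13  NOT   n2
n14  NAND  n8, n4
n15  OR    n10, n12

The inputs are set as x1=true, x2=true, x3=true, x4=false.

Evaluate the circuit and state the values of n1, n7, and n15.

n1 = true  n7 = true  n15 = false

n1 = x4 NAND x3 = false NAND true = true
n2 = NOT x3 = NOT true = false
n3 = x3 NAND x4 = true NAND false = true
n5 = x4 NAND n1 = false NAND true = true
n7 = x4 NAND n2 = false NAND false = true
n10 = n7 NAND n5 = true NAND true = false
n12 = n1 NAND n3 = true NAND true = false
n15 = n10 OR n12 = false OR false = false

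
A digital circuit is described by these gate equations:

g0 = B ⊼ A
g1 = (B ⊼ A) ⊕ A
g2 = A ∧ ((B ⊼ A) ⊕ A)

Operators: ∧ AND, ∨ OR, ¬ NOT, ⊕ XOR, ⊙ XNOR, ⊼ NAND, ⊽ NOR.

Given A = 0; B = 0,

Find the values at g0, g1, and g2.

g0 = 1, g1 = 1, g2 = 0

g0 = 0 ⊼ 0 = 1
g1 = (0 ⊼ 0) ⊕ 0 = 1
g2 = 0 ∧ ((0 ⊼ 0) ⊕ 0) = 0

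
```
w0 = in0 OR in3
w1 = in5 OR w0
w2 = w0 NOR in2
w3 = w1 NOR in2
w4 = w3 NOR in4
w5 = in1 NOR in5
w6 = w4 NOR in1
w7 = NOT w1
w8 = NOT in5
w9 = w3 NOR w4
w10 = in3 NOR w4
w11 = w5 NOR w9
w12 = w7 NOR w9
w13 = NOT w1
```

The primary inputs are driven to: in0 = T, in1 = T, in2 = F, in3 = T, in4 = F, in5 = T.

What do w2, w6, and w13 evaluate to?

w2 = F, w6 = F, w13 = F

w0 = in0 OR in3 = T OR T = T
w1 = in5 OR w0 = T OR T = T
w2 = w0 NOR in2 = T NOR F = F
w3 = w1 NOR in2 = T NOR F = F
w4 = w3 NOR in4 = F NOR F = T
w6 = w4 NOR in1 = T NOR T = F
w13 = NOT w1 = NOT T = F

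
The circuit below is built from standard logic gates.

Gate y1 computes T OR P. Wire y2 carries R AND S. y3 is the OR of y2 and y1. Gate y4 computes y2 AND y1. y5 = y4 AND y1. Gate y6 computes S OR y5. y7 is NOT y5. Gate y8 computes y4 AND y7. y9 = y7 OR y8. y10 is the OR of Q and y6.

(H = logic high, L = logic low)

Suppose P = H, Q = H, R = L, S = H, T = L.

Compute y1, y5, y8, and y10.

y1 = T OR P = L OR H = H
y2 = R AND S = L AND H = L
y4 = y2 AND y1 = L AND H = L
y5 = y4 AND y1 = L AND H = L
y6 = S OR y5 = H OR L = H
y7 = NOT y5 = NOT L = H
y8 = y4 AND y7 = L AND H = L
y10 = Q OR y6 = H OR H = H

y1 = H  y5 = L  y8 = L  y10 = H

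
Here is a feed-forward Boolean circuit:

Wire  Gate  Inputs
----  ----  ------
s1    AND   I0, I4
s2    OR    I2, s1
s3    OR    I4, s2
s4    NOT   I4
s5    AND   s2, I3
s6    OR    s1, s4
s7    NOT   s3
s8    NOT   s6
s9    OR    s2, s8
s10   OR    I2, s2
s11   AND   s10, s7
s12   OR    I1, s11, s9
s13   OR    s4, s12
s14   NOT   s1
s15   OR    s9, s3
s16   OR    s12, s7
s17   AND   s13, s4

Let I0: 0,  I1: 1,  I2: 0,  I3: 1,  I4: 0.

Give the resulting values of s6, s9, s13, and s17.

s6 = 1, s9 = 0, s13 = 1, s17 = 1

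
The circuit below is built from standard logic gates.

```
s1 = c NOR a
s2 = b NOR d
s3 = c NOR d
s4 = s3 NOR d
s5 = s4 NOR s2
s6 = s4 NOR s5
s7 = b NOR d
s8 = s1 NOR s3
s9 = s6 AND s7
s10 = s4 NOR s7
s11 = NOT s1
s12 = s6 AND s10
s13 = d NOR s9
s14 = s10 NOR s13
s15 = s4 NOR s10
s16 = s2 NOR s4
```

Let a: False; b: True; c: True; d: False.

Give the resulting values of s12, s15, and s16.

s12 = False; s15 = False; s16 = False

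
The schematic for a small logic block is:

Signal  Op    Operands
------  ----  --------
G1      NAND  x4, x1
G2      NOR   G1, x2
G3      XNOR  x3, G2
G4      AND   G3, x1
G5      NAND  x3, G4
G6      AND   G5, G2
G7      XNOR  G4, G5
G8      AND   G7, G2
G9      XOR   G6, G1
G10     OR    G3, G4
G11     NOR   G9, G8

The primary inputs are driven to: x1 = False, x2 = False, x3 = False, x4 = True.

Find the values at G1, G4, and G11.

G1 = x4 NAND x1 = True NAND False = True
G2 = G1 NOR x2 = True NOR False = False
G3 = x3 XNOR G2 = False XNOR False = True
G4 = G3 AND x1 = True AND False = False
G5 = x3 NAND G4 = False NAND False = True
G6 = G5 AND G2 = True AND False = False
G7 = G4 XNOR G5 = False XNOR True = False
G8 = G7 AND G2 = False AND False = False
G9 = G6 XOR G1 = False XOR True = True
G11 = G9 NOR G8 = True NOR False = False

G1 = True, G4 = False, G11 = False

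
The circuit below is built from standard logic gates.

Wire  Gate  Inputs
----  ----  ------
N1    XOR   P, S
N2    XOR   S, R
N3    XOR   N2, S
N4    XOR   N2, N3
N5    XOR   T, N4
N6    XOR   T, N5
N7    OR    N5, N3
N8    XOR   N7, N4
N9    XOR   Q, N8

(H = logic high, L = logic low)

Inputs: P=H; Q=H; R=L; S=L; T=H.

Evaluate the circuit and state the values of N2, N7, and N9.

N2 = S XOR R = L XOR L = L
N3 = N2 XOR S = L XOR L = L
N4 = N2 XOR N3 = L XOR L = L
N5 = T XOR N4 = H XOR L = H
N7 = N5 OR N3 = H OR L = H
N8 = N7 XOR N4 = H XOR L = H
N9 = Q XOR N8 = H XOR H = L

N2 = L  N7 = H  N9 = L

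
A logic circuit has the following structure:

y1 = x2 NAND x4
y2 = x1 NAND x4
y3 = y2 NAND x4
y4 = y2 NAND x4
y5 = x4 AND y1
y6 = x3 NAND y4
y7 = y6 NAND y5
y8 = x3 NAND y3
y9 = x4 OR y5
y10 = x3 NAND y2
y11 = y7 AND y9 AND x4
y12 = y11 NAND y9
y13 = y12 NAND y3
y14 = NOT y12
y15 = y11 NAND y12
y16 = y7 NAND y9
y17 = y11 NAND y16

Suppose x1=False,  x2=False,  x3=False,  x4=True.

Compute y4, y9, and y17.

y4 = False; y9 = True; y17 = True

y1 = x2 NAND x4 = False NAND True = True
y2 = x1 NAND x4 = False NAND True = True
y4 = y2 NAND x4 = True NAND True = False
y5 = x4 AND y1 = True AND True = True
y6 = x3 NAND y4 = False NAND False = True
y7 = y6 NAND y5 = True NAND True = False
y9 = x4 OR y5 = True OR True = True
y11 = y7 AND y9 AND x4 = False AND True AND True = False
y16 = y7 NAND y9 = False NAND True = True
y17 = y11 NAND y16 = False NAND True = True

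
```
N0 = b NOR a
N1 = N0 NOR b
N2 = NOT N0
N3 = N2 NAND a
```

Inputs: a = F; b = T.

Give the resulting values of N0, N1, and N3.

N0 = b NOR a = T NOR F = F
N1 = N0 NOR b = F NOR T = F
N2 = NOT N0 = NOT F = T
N3 = N2 NAND a = T NAND F = T

N0 = F, N1 = F, N3 = T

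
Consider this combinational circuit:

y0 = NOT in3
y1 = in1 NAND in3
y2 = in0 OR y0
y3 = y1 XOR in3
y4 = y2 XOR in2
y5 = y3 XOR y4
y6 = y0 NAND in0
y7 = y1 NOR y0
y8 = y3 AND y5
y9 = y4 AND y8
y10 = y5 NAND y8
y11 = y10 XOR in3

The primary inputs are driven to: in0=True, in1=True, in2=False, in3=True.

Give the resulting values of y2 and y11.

y2 = True, y11 = False

y0 = NOT in3 = NOT True = False
y1 = in1 NAND in3 = True NAND True = False
y2 = in0 OR y0 = True OR False = True
y3 = y1 XOR in3 = False XOR True = True
y4 = y2 XOR in2 = True XOR False = True
y5 = y3 XOR y4 = True XOR True = False
y8 = y3 AND y5 = True AND False = False
y10 = y5 NAND y8 = False NAND False = True
y11 = y10 XOR in3 = True XOR True = False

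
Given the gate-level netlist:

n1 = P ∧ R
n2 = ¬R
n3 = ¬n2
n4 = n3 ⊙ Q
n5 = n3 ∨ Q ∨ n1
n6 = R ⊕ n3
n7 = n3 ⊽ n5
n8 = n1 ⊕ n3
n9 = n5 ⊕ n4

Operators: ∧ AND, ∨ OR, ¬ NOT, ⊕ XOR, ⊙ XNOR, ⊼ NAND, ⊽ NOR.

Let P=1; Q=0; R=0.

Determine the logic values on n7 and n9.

n7 = 1; n9 = 1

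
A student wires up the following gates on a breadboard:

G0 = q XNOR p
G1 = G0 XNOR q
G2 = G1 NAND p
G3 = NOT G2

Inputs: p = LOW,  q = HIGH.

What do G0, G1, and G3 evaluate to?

G0 = LOW; G1 = LOW; G3 = LOW

G0 = q XNOR p = HIGH XNOR LOW = LOW
G1 = G0 XNOR q = LOW XNOR HIGH = LOW
G2 = G1 NAND p = LOW NAND LOW = HIGH
G3 = NOT G2 = NOT HIGH = LOW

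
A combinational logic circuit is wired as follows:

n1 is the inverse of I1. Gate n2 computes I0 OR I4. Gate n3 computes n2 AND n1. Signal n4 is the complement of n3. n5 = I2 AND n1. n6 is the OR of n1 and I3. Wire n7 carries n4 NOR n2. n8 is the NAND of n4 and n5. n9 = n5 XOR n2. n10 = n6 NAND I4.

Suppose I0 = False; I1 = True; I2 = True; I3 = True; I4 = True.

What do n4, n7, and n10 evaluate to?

n4 = True  n7 = False  n10 = False

n1 = NOT I1 = NOT True = False
n2 = I0 OR I4 = False OR True = True
n3 = n2 AND n1 = True AND False = False
n4 = NOT n3 = NOT False = True
n6 = n1 OR I3 = False OR True = True
n7 = n4 NOR n2 = True NOR True = False
n10 = n6 NAND I4 = True NAND True = False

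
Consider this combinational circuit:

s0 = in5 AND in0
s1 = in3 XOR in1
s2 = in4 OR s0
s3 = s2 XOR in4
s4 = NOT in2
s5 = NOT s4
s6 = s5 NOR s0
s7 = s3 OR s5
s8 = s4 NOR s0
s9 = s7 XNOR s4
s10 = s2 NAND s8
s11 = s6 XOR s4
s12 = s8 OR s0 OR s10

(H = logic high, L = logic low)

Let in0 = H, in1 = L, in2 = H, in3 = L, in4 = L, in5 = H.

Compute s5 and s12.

s5 = H; s12 = H

s0 = in5 AND in0 = H AND H = H
s2 = in4 OR s0 = L OR H = H
s4 = NOT in2 = NOT H = L
s5 = NOT s4 = NOT L = H
s8 = s4 NOR s0 = L NOR H = L
s10 = s2 NAND s8 = H NAND L = H
s12 = s8 OR s0 OR s10 = L OR H OR H = H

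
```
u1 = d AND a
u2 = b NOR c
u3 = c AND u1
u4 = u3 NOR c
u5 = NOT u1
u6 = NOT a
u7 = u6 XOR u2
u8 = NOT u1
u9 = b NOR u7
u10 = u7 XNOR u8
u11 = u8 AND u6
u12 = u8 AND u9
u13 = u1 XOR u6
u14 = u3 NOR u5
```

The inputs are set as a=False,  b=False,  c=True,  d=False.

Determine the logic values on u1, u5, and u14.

u1 = False, u5 = True, u14 = False

u1 = d AND a = False AND False = False
u3 = c AND u1 = True AND False = False
u5 = NOT u1 = NOT False = True
u14 = u3 NOR u5 = False NOR True = False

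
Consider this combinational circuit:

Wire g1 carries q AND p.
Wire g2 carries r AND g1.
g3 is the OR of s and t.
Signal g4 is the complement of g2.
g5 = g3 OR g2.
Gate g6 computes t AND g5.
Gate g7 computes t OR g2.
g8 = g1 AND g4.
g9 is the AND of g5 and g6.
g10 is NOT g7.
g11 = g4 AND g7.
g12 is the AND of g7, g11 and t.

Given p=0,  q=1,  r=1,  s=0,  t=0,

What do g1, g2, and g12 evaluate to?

g1 = 0, g2 = 0, g12 = 0

g1 = q AND p = 1 AND 0 = 0
g2 = r AND g1 = 1 AND 0 = 0
g4 = NOT g2 = NOT 0 = 1
g7 = t OR g2 = 0 OR 0 = 0
g11 = g4 AND g7 = 1 AND 0 = 0
g12 = g7 AND g11 AND t = 0 AND 0 AND 0 = 0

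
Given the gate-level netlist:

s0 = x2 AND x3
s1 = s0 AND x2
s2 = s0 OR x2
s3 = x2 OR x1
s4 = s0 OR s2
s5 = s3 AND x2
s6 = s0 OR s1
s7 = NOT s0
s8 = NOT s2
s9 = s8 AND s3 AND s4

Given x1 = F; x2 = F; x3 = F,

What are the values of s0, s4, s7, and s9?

s0 = F, s4 = F, s7 = T, s9 = F

s0 = x2 AND x3 = F AND F = F
s2 = s0 OR x2 = F OR F = F
s3 = x2 OR x1 = F OR F = F
s4 = s0 OR s2 = F OR F = F
s7 = NOT s0 = NOT F = T
s8 = NOT s2 = NOT F = T
s9 = s8 AND s3 AND s4 = T AND F AND F = F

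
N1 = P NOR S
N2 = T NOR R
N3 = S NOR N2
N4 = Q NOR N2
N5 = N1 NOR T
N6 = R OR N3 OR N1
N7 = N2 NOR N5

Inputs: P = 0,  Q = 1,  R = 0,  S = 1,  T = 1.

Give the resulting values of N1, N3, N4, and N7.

N1 = 0, N3 = 0, N4 = 0, N7 = 1

N1 = P NOR S = 0 NOR 1 = 0
N2 = T NOR R = 1 NOR 0 = 0
N3 = S NOR N2 = 1 NOR 0 = 0
N4 = Q NOR N2 = 1 NOR 0 = 0
N5 = N1 NOR T = 0 NOR 1 = 0
N7 = N2 NOR N5 = 0 NOR 0 = 1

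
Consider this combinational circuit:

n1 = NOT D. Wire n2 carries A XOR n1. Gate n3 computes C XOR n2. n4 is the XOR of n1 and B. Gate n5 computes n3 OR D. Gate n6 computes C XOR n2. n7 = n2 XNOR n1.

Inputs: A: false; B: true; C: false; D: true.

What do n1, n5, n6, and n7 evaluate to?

n1 = false, n5 = true, n6 = false, n7 = true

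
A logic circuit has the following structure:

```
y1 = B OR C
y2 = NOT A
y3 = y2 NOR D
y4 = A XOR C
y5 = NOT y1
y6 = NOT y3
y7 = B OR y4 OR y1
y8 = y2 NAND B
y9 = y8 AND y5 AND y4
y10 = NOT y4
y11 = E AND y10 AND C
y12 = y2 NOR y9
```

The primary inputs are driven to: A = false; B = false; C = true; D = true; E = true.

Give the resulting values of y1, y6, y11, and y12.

y1 = B OR C = false OR true = true
y2 = NOT A = NOT false = true
y3 = y2 NOR D = true NOR true = false
y4 = A XOR C = false XOR true = true
y5 = NOT y1 = NOT true = false
y6 = NOT y3 = NOT false = true
y8 = y2 NAND B = true NAND false = true
y9 = y8 AND y5 AND y4 = true AND false AND true = false
y10 = NOT y4 = NOT true = false
y11 = E AND y10 AND C = true AND false AND true = false
y12 = y2 NOR y9 = true NOR false = false

y1 = true; y6 = true; y11 = false; y12 = false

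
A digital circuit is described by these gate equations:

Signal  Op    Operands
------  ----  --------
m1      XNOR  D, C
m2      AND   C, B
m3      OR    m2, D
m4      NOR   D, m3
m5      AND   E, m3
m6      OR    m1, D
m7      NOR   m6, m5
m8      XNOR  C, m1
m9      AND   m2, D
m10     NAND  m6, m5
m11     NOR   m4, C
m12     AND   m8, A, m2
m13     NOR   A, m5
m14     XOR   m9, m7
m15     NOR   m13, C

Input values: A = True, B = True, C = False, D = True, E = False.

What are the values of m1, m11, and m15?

m1 = False; m11 = True; m15 = True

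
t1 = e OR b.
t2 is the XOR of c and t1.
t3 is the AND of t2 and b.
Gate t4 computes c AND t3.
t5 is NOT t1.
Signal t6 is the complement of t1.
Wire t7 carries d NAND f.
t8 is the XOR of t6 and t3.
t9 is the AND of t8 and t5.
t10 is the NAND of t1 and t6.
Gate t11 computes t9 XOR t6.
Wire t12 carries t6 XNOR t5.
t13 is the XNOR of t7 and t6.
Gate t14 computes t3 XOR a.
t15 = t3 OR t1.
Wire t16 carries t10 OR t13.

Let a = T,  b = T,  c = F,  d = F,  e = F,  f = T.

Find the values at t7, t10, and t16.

t7 = T  t10 = T  t16 = T

t1 = e OR b = F OR T = T
t6 = NOT t1 = NOT T = F
t7 = d NAND f = F NAND T = T
t10 = t1 NAND t6 = T NAND F = T
t13 = t7 XNOR t6 = T XNOR F = F
t16 = t10 OR t13 = T OR F = T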